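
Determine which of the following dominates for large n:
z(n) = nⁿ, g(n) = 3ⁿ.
Comparing growth rates:
Growth-rate hierarchy: log n ≺ any polynomial ≺ any exponential cⁿ (c>1) ≺ n! ≺ nⁿ.
super-exponential nⁿ dominates exponential base 3 asymptotically.

z(n) grows faster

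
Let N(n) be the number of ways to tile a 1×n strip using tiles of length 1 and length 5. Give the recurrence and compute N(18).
Condition on the last tile: it has length 1 (leaving a 1×(n-1) strip) or length 5 (leaving a 1×(n-5) strip), so N(n) = N(n-1) + N(n-5) (order-5 linear recurrence).
For 0 ≤ i < 5 only unit tiles fit, so N(i) = 1.
Iterating the recurrence: N(5) = 2, N(6) = 3, N(7) = 4, N(8) = 5, N(9) = 6, N(10) = 8, N(11) = 11, N(12) = 15, N(13) = 20, N(14) = 26, N(15) = 34, N(16) = 45, N(17) = 60, N(18) = 80.

N(n) = N(n-1) + N(n-5), with N(i) = 1 for 0 ≤ i < 5; N(18) = 80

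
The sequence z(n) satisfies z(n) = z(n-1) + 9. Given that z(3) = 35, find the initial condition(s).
z(3) = z(0) + 3·9, so z(0) = 35 - 27 = 8.

z(0) = 8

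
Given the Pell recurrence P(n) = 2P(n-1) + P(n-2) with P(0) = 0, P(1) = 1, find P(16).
Computing the sequence terms:
0, 1, 2, 5, 12, 29, 70, 169, 408, 985, 2378, 5741, 13860, 33461, 80782, 195025, 470832

470832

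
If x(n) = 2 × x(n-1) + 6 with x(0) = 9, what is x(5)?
Computing step by step:
x(0) = 9
x(1) = 2 × 9 + 6 = 24
x(2) = 2 × 24 + 6 = 54
x(3) = 2 × 54 + 6 = 114
x(4) = 2 × 114 + 6 = 234
x(5) = 2 × 234 + 6 = 474

474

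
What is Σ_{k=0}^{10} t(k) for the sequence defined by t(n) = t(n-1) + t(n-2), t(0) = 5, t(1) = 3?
Computing the sequence terms: 5, 3, 8, 11, 19, 30, 49, 79, 128, 207, 335
Adding these values together:

874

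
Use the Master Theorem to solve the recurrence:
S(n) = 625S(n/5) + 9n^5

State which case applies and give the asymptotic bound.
Master Theorem template: S(n) = a·S(n/b) + f(n).
Here: a=625, b=5, f(n)=9n^5
Compute log_b(a) = log_5(625) = 4.
f(n) = 9n^5 = Ω(n^(4+ε)) with ε = 1, and the regularity condition holds (a·f(n/b) = (a/b^5)·f(n) with a/b^5 = 5^-1 < 1). Case 3: S(n) = Θ(f(n)) = Θ(n^5).

Case 3: S(n) = Θ(n^5)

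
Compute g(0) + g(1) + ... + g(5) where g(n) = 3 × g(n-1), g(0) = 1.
Computing the sequence terms: 1, 3, 9, 27, 81, 243
Adding these values together:

364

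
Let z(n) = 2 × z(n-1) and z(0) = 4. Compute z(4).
Computing step by step:
z(0) = 4
z(1) = 2 × 4 = 8
z(2) = 2 × 8 = 16
z(3) = 2 × 16 = 32
z(4) = 2 × 32 = 64

64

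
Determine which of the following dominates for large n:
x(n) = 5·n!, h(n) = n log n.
Comparing growth rates:
Growth-rate hierarchy: log n ≺ any polynomial ≺ any exponential cⁿ (c>1) ≺ n! ≺ nⁿ.
factorial dominates polynomial degree 1 (with log factor) asymptotically.

x(n) grows faster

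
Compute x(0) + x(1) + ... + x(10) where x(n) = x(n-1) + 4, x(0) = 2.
Computing the sequence terms: 2, 6, 10, 14, 18, 22, 26, 30, 34, 38, 42
Adding these values together:

242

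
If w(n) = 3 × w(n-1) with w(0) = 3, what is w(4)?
Computing step by step:
w(0) = 3
w(1) = 3 × 3 = 9
w(2) = 3 × 9 = 27
w(3) = 3 × 27 = 81
w(4) = 3 × 81 = 243

243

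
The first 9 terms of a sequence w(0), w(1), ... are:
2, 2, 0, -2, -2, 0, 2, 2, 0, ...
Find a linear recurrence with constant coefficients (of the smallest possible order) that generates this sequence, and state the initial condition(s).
Look for the lowest-order linear relation among consecutive terms.
Observation: w(n) - 1·w(n-1) - (-1)·w(n-2) = 0 holds for the shown terms, and no order-1 relation w(n) = α·w(n-1) + β fits.
Check at n=3: 1·0 + (-1)·2 = -2. ✓

w(n) = w(n-1) - w(n-2), w(0) = 2, w(1) = 2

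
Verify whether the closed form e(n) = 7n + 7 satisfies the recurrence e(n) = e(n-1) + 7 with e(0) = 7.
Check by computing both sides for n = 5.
From the recurrence with e(0) = 7:
  e(0) = 7, e(1) = 14, e(2) = 21, e(3) = 28, e(4) = 35, e(5) = 42
  so the recurrence gives e(5) = 42.
From the proposed closed form e(n) = 7n + 7:
  e(5) = 42.
Both sides give 42 at n = 5, and the initial condition(s) match, so the closed form is consistent.

Yes, the closed form is correct.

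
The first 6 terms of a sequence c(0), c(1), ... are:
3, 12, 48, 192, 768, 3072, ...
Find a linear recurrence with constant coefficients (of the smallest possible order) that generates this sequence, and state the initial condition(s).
Look for the lowest-order linear relation among consecutive terms.
Observation: each term is 4× the previous.
Check at n=2: 4·12 = 48. ✓

c(n) = 4 × c(n-1), c(0) = 3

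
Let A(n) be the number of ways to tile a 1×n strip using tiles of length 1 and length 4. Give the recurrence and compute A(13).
Condition on the last tile: it has length 1 (leaving a 1×(n-1) strip) or length 4 (leaving a 1×(n-4) strip), so A(n) = A(n-1) + A(n-4) (order-4 linear recurrence).
For 0 ≤ i < 4 only unit tiles fit, so A(i) = 1.
Iterating the recurrence: A(4) = 2, A(5) = 3, A(6) = 4, A(7) = 5, A(8) = 7, A(9) = 10, A(10) = 14, A(11) = 19, A(12) = 26, A(13) = 36.

A(n) = A(n-1) + A(n-4), with A(i) = 1 for 0 ≤ i < 4; A(13) = 36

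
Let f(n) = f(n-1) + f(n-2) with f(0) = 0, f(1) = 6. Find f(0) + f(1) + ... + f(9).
Computing the sequence terms: 0, 6, 6, 12, 18, 30, 48, 78, 126, 204
Adding these values together:

528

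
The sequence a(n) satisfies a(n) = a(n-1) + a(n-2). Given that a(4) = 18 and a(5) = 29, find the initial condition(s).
Work backwards using a(k) = a(k+2) - a(k+1):
a(3) = a(5) - a(4) = 29 - 18 = 11
a(2) = a(4) - a(3) = 18 - 11 = 7
a(1) = a(3) - a(2) = 11 - 7 = 4
a(0) = a(2) - a(1) = 7 - 4 = 3

a(0) = 3, a(1) = 4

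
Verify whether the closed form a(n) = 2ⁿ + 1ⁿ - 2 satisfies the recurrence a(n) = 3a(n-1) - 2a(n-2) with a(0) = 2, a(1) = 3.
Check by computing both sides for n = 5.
From the recurrence with a(0) = 2, a(1) = 3:
  a(0) = 2, a(1) = 3, a(2) = 5, a(3) = 9, a(4) = 17, a(5) = 33
  so the recurrence gives a(5) = 33.
From the proposed closed form a(n) = 2ⁿ + 1ⁿ - 2:
  a(5) = 31.
The recurrence gives 33 but the closed form gives 31, so the closed form does not satisfy the recurrence.

No, the closed form is incorrect.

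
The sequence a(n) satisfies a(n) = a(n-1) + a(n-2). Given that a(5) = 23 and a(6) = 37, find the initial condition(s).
Work backwards using a(k) = a(k+2) - a(k+1):
a(4) = a(6) - a(5) = 37 - 23 = 14
a(3) = a(5) - a(4) = 23 - 14 = 9
a(2) = a(4) - a(3) = 14 - 9 = 5
a(1) = a(3) - a(2) = 9 - 5 = 4
a(0) = a(2) - a(1) = 5 - 4 = 1

a(0) = 1, a(1) = 4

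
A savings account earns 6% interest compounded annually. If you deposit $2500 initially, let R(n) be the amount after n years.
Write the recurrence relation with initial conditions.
Each year the balance grows by 6%, i.e. is multiplied by 1 + 6/100 = 1.06, so R(n) = 1.06 × R(n-1). The initial deposit gives R(0) = 2500.
Unrolling gives the closed form R(n) = 2500 × (1.06)ⁿ.

R(n) = 1.06 × R(n-1), R(0) = 2500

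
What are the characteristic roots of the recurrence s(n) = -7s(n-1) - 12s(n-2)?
Substitute s(n) = rⁿ and divide through by rⁿ⁻²: r² + 7r + 12 = 0
Factor: (r + 3)(r + 4) = 0, so r = -3, -4.
General solution: s(n) = A·(-3)ⁿ + B·(-4)ⁿ

Characteristic: r² + 7r + 12 = 0, Roots: r = -3, -4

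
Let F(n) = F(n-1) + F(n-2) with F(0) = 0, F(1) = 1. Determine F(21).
Computing the sequence terms:
0, 1, 1, 2, 3, 5, 8, 13, 21, 34, 55, 89, 144, 233, 377, 610, 987, 1597, 2584, 4181, 6765, 10946

10946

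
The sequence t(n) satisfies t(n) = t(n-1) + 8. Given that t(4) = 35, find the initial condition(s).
t(4) = t(0) + 4·8, so t(0) = 35 - 32 = 3.

t(0) = 3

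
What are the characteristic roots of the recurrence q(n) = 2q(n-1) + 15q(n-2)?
Substitute q(n) = rⁿ and divide through by rⁿ⁻²: r² - 2r - 15 = 0
Factor: (r + 3)(r - 5) = 0, so r = -3, 5.
General solution: q(n) = A·(-3)ⁿ + B·5ⁿ

Characteristic: r² - 2r - 15 = 0, Roots: r = -3, 5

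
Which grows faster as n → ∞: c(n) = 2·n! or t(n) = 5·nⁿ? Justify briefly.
Comparing growth rates:
Growth-rate hierarchy: log n ≺ any polynomial ≺ any exponential cⁿ (c>1) ≺ n! ≺ nⁿ.
super-exponential nⁿ dominates factorial asymptotically.

t(n) grows faster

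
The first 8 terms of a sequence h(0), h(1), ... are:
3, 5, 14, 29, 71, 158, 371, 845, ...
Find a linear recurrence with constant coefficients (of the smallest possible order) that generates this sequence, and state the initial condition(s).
Look for the lowest-order linear relation among consecutive terms.
Observation: h(n) - 1·h(n-1) - (3)·h(n-2) = 0 holds for the shown terms, and no order-1 relation h(n) = α·h(n-1) + β fits.
Check at n=3: 1·14 + (3)·5 = 29. ✓

h(n) = h(n-1) + 3h(n-2), h(0) = 3, h(1) = 5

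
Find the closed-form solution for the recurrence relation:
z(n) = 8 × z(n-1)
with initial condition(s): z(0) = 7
Recurrence: z(n) = 8 × z(n-1), initial: z(0) = 7.
Each term is 8 times the previous, so this is geometric with ratio 8. After n steps: z(n) = z(0)·8ⁿ = 7·8ⁿ.

z(n) = 7·8ⁿ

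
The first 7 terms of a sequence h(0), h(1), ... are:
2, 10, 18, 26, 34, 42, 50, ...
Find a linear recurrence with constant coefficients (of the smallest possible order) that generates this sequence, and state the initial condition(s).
Look for the lowest-order linear relation among consecutive terms.
Observation: consecutive differences are constant (= 8).
Check at n=2: 1·10 + 8 = 18. ✓

h(n) = h(n-1) + 8, h(0) = 2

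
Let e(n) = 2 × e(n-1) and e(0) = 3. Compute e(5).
Computing step by step:
e(0) = 3
e(1) = 2 × 3 = 6
e(2) = 2 × 6 = 12
e(3) = 2 × 12 = 24
e(4) = 2 × 24 = 48
e(5) = 2 × 48 = 96

96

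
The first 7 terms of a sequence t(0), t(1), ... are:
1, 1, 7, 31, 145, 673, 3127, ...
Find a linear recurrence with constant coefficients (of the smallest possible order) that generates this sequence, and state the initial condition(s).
Look for the lowest-order linear relation among consecutive terms.
Observation: t(n) - 4·t(n-1) - (3)·t(n-2) = 0 holds for the shown terms, and no order-1 relation t(n) = α·t(n-1) + β fits.
Check at n=3: 4·7 + (3)·1 = 31. ✓

t(n) = 4t(n-1) + 3t(n-2), t(0) = 1, t(1) = 1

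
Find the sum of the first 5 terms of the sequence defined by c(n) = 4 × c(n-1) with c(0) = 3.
Computing the sequence terms: 3, 12, 48, 192, 768
Adding these values together:

1023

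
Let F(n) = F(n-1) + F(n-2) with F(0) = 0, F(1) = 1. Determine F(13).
Computing the sequence terms:
0, 1, 1, 2, 3, 5, 8, 13, 21, 34, 55, 89, 144, 233

233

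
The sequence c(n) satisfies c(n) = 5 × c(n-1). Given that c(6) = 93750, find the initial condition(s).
In general c(n) = 5ⁿ · c(0). At n = 6: c(0) = c(6) / 5^6 = 93750 / 15625 = 6.

c(0) = 6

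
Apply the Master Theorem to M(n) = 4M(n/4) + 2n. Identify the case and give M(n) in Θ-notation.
Master Theorem template: M(n) = a·M(n/b) + f(n).
Here: a=4, b=4, f(n)=2n
Compute log_b(a) = log_4(4) = 1.
f(n) = 2n = Θ(n). Case 2: M(n) = Θ(n log n).

Case 2: M(n) = Θ(n log n)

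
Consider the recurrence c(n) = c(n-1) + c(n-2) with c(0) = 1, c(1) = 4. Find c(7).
Computing the sequence terms:
1, 4, 5, 9, 14, 23, 37, 60

60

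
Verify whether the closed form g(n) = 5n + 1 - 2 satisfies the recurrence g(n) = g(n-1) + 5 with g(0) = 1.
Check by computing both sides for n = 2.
From the recurrence with g(0) = 1:
  g(0) = 1, g(1) = 6, g(2) = 11
  so the recurrence gives g(2) = 11.
From the proposed closed form g(n) = 5n + 1 - 2:
  g(2) = 9.
The recurrence gives 11 but the closed form gives 9, so the closed form does not satisfy the recurrence.

No, the closed form is incorrect.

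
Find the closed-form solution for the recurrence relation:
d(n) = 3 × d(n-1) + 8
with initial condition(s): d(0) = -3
Recurrence: d(n) = 3 × d(n-1) + 8, initial: d(0) = -3.
Try d(n) = A·3ⁿ + C. Substituting: A·3ⁿ + C = 3(A·3ⁿ⁻¹ + C) + 8 = A·3ⁿ + 3C + 8, so C = 3C + 8, giving C = -4. Then d(0) = A - 4 = -3 gives A = 1.

d(n) = 3ⁿ - 4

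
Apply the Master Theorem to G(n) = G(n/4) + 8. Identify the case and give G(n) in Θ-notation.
Master Theorem template: G(n) = a·G(n/b) + f(n).
Here: a=1, b=4, f(n)=8
Compute log_b(a) = log_4(1) = 0.
f(n) = 8 = Θ(1). Case 2: G(n) = Θ(log n).

Case 2: G(n) = Θ(log n)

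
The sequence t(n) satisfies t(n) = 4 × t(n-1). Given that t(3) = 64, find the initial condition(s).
In general t(n) = 4ⁿ · t(0). At n = 3: t(0) = t(3) / 4^3 = 64 / 64 = 1.

t(0) = 1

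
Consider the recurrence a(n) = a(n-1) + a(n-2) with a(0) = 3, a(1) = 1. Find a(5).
Computing the sequence terms:
3, 1, 4, 5, 9, 14

14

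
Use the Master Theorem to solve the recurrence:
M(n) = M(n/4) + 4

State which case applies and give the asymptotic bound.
Master Theorem template: M(n) = a·M(n/b) + f(n).
Here: a=1, b=4, f(n)=4
Compute log_b(a) = log_4(1) = 0.
f(n) = 4 = Θ(1). Case 2: M(n) = Θ(log n).

Case 2: M(n) = Θ(log n)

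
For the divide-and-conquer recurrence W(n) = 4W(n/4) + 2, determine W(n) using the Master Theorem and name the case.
Master Theorem template: W(n) = a·W(n/b) + f(n).
Here: a=4, b=4, f(n)=2
Compute log_b(a) = log_4(4) = 1.
f(n) = 2 = O(n^(1-ε)) with ε = 1. Case 1: W(n) = Θ(n^log_b(a)) = Θ(n).

Case 1: W(n) = Θ(n)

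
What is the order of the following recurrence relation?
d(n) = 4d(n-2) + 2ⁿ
The order is the largest lag k for which d(n-k) appears. Here the deepest term is d(n-2) (the 2ⁿ term is non-homogeneous and does not affect the order), so the order is 2.

Order 2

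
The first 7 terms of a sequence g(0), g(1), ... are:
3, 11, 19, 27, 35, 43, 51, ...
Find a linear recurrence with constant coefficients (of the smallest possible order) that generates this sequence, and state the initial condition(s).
Look for the lowest-order linear relation among consecutive terms.
Observation: consecutive differences are constant (= 8).
Check at n=2: 1·11 + 8 = 19. ✓

g(n) = g(n-1) + 8, g(0) = 3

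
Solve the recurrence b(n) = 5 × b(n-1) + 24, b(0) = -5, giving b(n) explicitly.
Recurrence: b(n) = 5 × b(n-1) + 24, initial: b(0) = -5.
Try b(n) = A·5ⁿ + C. Substituting: A·5ⁿ + C = 5(A·5ⁿ⁻¹ + C) + 24 = A·5ⁿ + 5C + 24, so C = 5C + 24, giving C = -6. Then b(0) = A - 6 = -5 gives A = 1.

b(n) = 5ⁿ - 6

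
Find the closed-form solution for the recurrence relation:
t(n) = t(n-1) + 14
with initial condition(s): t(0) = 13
Recurrence: t(n) = t(n-1) + 14, initial: t(0) = 13.
Each step adds 14, so t(n) = t(0) + 14n = 14n + 13.

t(n) = 14n + 13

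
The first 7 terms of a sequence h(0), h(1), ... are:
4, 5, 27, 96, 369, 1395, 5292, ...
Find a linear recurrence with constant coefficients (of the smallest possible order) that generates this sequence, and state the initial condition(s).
Look for the lowest-order linear relation among consecutive terms.
Observation: h(n) - 3·h(n-1) - (3)·h(n-2) = 0 holds for the shown terms, and no order-1 relation h(n) = α·h(n-1) + β fits.
Check at n=3: 3·27 + (3)·5 = 96. ✓

h(n) = 3h(n-1) + 3h(n-2), h(0) = 4, h(1) = 5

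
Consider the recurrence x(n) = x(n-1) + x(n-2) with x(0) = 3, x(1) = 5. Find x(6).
Computing the sequence terms:
3, 5, 8, 13, 21, 34, 55

55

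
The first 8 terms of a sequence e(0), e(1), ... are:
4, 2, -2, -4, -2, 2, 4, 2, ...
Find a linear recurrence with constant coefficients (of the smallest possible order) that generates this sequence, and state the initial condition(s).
Look for the lowest-order linear relation among consecutive terms.
Observation: e(n) - 1·e(n-1) - (-1)·e(n-2) = 0 holds for the shown terms, and no order-1 relation e(n) = α·e(n-1) + β fits.
Check at n=3: 1·-2 + (-1)·2 = -4. ✓

e(n) = e(n-1) - e(n-2), e(0) = 4, e(1) = 2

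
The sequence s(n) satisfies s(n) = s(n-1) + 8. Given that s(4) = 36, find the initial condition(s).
s(4) = s(0) + 4·8, so s(0) = 36 - 32 = 4.

s(0) = 4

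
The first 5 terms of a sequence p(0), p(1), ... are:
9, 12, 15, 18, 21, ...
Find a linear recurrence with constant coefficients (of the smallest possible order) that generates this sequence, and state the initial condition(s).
Look for the lowest-order linear relation among consecutive terms.
Observation: consecutive differences are constant (= 3).
Check at n=2: 1·12 + 3 = 15. ✓

p(n) = p(n-1) + 3, p(0) = 9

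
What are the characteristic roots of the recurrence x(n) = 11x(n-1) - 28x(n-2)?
Substitute x(n) = rⁿ and divide through by rⁿ⁻²: r² - 11r + 28 = 0
Factor: (r - 7)(r - 4) = 0, so r = 7, 4.
General solution: x(n) = A·7ⁿ + B·4ⁿ

Characteristic: r² - 11r + 28 = 0, Roots: r = 7, 4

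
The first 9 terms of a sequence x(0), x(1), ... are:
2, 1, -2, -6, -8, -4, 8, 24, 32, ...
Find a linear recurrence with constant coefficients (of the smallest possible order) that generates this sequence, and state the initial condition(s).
Look for the lowest-order linear relation among consecutive terms.
Observation: x(n) - 2·x(n-1) - (-2)·x(n-2) = 0 holds for the shown terms, and no order-1 relation x(n) = α·x(n-1) + β fits.
Check at n=3: 2·-2 + (-2)·1 = -6. ✓

x(n) = 2x(n-1) - 2x(n-2), x(0) = 2, x(1) = 1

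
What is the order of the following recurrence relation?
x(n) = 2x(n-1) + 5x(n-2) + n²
The order is the largest lag k for which x(n-k) appears. Here the deepest term is x(n-2) (the n² term is non-homogeneous and does not affect the order), so the order is 2.

Order 2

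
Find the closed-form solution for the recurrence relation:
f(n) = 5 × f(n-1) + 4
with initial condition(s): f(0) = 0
Recurrence: f(n) = 5 × f(n-1) + 4, initial: f(0) = 0.
Try f(n) = A·5ⁿ + C. Substituting: A·5ⁿ + C = 5(A·5ⁿ⁻¹ + C) + 4 = A·5ⁿ + 5C + 4, so C = 5C + 4, giving C = -1. Then f(0) = A - 1 = 0 gives A = 1.

f(n) = 5ⁿ - 1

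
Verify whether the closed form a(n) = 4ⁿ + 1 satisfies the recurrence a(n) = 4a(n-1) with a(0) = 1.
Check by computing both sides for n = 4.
From the recurrence with a(0) = 1:
  a(0) = 1, a(1) = 4, a(2) = 16, a(3) = 64, a(4) = 256
  so the recurrence gives a(4) = 256.
From the proposed closed form a(n) = 4ⁿ + 1:
  a(4) = 257.
The recurrence gives 256 but the closed form gives 257, so the closed form does not satisfy the recurrence.

No, the closed form is incorrect.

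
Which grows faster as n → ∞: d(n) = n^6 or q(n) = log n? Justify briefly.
Comparing growth rates:
Growth-rate hierarchy: log n ≺ any polynomial ≺ any exponential cⁿ (c>1) ≺ n! ≺ nⁿ.
polynomial degree 6 dominates logarithmic asymptotically.

d(n) grows faster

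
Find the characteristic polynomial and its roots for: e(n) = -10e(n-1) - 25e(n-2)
Substitute e(n) = rⁿ and divide through by rⁿ⁻²: r² + 10r + 25 = 0
Factor: (r + 5)² = 0, so r = -5 (double root).
General solution: e(n) = (A + Bn)·(-5)ⁿ

Characteristic: r² + 10r + 25 = 0, Roots: r = -5 (double root)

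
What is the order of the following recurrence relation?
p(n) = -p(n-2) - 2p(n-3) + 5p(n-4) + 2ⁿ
The order is the largest lag k for which p(n-k) appears. Here the deepest term is p(n-4) (the 2ⁿ term is non-homogeneous and does not affect the order), so the order is 4.

Order 4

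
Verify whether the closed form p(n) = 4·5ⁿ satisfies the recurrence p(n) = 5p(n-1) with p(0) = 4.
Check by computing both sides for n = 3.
From the recurrence with p(0) = 4:
  p(0) = 4, p(1) = 20, p(2) = 100, p(3) = 500
  so the recurrence gives p(3) = 500.
From the proposed closed form p(n) = 4·5ⁿ:
  p(3) = 500.
Both sides give 500 at n = 3, and the initial condition(s) match, so the closed form is consistent.

Yes, the closed form is correct.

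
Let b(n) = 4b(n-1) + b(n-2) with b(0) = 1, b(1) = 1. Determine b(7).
Computing the sequence terms:
1, 1, 5, 21, 89, 377, 1597, 6765

6765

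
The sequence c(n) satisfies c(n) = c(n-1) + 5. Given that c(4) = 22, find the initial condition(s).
c(4) = c(0) + 4·5, so c(0) = 22 - 20 = 2.

c(0) = 2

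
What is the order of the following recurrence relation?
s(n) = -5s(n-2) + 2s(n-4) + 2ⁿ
The order is the largest lag k for which s(n-k) appears. Here the deepest term is s(n-4) (the 2ⁿ term is non-homogeneous and does not affect the order), so the order is 4.

Order 4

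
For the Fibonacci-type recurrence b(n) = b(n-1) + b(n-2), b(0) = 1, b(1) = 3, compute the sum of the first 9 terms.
Computing the sequence terms: 1, 3, 4, 7, 11, 18, 29, 47, 76
Adding these values together:

196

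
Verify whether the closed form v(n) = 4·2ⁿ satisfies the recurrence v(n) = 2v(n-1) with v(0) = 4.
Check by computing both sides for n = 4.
From the recurrence with v(0) = 4:
  v(0) = 4, v(1) = 8, v(2) = 16, v(3) = 32, v(4) = 64
  so the recurrence gives v(4) = 64.
From the proposed closed form v(n) = 4·2ⁿ:
  v(4) = 64.
Both sides give 64 at n = 4, and the initial condition(s) match, so the closed form is consistent.

Yes, the closed form is correct.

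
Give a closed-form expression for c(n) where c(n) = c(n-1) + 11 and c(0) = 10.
Recurrence: c(n) = c(n-1) + 11, initial: c(0) = 10.
Each step adds 11, so c(n) = c(0) + 11n = 11n + 10.

c(n) = 11n + 10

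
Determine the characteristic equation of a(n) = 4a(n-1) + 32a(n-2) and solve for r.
Substitute a(n) = rⁿ and divide through by rⁿ⁻²: r² - 4r - 32 = 0
Factor: (r - 8)(r + 4) = 0, so r = 8, -4.
General solution: a(n) = A·8ⁿ + B·(-4)ⁿ

Characteristic: r² - 4r - 32 = 0, Roots: r = 8, -4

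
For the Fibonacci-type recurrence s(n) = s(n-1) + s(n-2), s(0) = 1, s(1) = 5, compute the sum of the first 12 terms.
Computing the sequence terms: 1, 5, 6, 11, 17, 28, 45, 73, 118, 191, 309, 500
Adding these values together:

1304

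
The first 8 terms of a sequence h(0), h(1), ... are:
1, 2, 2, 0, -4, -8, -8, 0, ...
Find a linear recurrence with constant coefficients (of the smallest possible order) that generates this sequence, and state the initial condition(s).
Look for the lowest-order linear relation among consecutive terms.
Observation: h(n) - 2·h(n-1) - (-2)·h(n-2) = 0 holds for the shown terms, and no order-1 relation h(n) = α·h(n-1) + β fits.
Check at n=3: 2·2 + (-2)·2 = 0. ✓

h(n) = 2h(n-1) - 2h(n-2), h(0) = 1, h(1) = 2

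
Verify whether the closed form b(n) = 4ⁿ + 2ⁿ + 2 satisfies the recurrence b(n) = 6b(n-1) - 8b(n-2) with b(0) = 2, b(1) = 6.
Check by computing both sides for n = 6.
From the recurrence with b(0) = 2, b(1) = 6:
  b(0) = 2, b(1) = 6, b(2) = 20, b(3) = 72, b(4) = 272, b(5) = 1056, b(6) = 4160
  so the recurrence gives b(6) = 4160.
From the proposed closed form b(n) = 4ⁿ + 2ⁿ + 2:
  b(6) = 4162.
The recurrence gives 4160 but the closed form gives 4162, so the closed form does not satisfy the recurrence.

No, the closed form is incorrect.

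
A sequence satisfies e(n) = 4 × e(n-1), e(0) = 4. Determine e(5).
Computing step by step:
e(0) = 4
e(1) = 4 × 4 = 16
e(2) = 4 × 16 = 64
e(3) = 4 × 64 = 256
e(4) = 4 × 256 = 1024
e(5) = 4 × 1024 = 4096

4096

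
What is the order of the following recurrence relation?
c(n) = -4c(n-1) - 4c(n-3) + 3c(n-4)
The order is the largest lag k for which c(n-k) appears. Here the deepest term is c(n-4), so the order is 4.

Order 4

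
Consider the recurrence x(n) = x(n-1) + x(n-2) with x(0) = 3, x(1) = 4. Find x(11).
Computing the sequence terms:
3, 4, 7, 11, 18, 29, 47, 76, 123, 199, 322, 521

521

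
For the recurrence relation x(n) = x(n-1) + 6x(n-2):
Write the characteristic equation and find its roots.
Substitute x(n) = rⁿ and divide through by rⁿ⁻²: r² - r - 6 = 0
Factor: (r - 3)(r + 2) = 0, so r = 3, -2.
General solution: x(n) = A·3ⁿ + B·(-2)ⁿ

Characteristic: r² - r - 6 = 0, Roots: r = 3, -2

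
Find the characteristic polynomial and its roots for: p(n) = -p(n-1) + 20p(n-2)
Substitute p(n) = rⁿ and divide through by rⁿ⁻²: r² + r - 20 = 0
Factor: (r - 4)(r + 5) = 0, so r = 4, -5.
General solution: p(n) = A·4ⁿ + B·(-5)ⁿ

Characteristic: r² + r - 20 = 0, Roots: r = 4, -5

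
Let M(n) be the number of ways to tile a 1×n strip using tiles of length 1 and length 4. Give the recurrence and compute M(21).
Condition on the last tile: it has length 1 (leaving a 1×(n-1) strip) or length 4 (leaving a 1×(n-4) strip), so M(n) = M(n-1) + M(n-4) (order-4 linear recurrence).
For 0 ≤ i < 4 only unit tiles fit, so M(i) = 1.
Iterating the recurrence: M(4) = 2, M(5) = 3, M(6) = 4, M(7) = 5, M(8) = 7, M(9) = 10, M(10) = 14, M(11) = 19, M(12) = 26, M(13) = 36, M(14) = 50, M(15) = 69, M(16) = 95, M(17) = 131, M(18) = 181, M(19) = 250, M(20) = 345, M(21) = 476.

M(n) = M(n-1) + M(n-4), with M(i) = 1 for 0 ≤ i < 4; M(21) = 476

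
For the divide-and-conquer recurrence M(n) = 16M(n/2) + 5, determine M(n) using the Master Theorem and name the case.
Master Theorem template: M(n) = a·M(n/b) + f(n).
Here: a=16, b=2, f(n)=5
Compute log_b(a) = log_2(16) = 4.
f(n) = 5 = O(n^(4-ε)) with ε = 4. Case 1: M(n) = Θ(n^log_b(a)) = Θ(n^4).

Case 1: M(n) = Θ(n^4)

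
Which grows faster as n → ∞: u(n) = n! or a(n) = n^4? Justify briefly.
Comparing growth rates:
Growth-rate hierarchy: log n ≺ any polynomial ≺ any exponential cⁿ (c>1) ≺ n! ≺ nⁿ.
factorial dominates polynomial degree 4 asymptotically.

u(n) grows faster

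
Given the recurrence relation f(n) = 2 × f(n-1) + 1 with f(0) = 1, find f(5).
Computing step by step:
f(0) = 1
f(1) = 2 × 1 + 1 = 3
f(2) = 2 × 3 + 1 = 7
f(3) = 2 × 7 + 1 = 15
f(4) = 2 × 15 + 1 = 31
f(5) = 2 × 31 + 1 = 63

63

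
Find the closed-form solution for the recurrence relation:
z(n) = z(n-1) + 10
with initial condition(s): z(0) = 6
Recurrence: z(n) = z(n-1) + 10, initial: z(0) = 6.
Each step adds 10, so z(n) = z(0) + 10n = 10n + 6.

z(n) = 10n + 6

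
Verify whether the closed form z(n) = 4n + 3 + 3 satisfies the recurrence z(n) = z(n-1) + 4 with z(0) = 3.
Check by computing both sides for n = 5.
From the recurrence with z(0) = 3:
  z(0) = 3, z(1) = 7, z(2) = 11, z(3) = 15, z(4) = 19, z(5) = 23
  so the recurrence gives z(5) = 23.
From the proposed closed form z(n) = 4n + 3 + 3:
  z(5) = 26.
The recurrence gives 23 but the closed form gives 26, so the closed form does not satisfy the recurrence.

No, the closed form is incorrect.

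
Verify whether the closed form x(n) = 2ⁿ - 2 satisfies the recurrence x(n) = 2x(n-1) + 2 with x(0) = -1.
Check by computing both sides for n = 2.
From the recurrence with x(0) = -1:
  x(0) = -1, x(1) = 0, x(2) = 2
  so the recurrence gives x(2) = 2.
From the proposed closed form x(n) = 2ⁿ - 2:
  x(2) = 2.
Both sides give 2 at n = 2, and the initial condition(s) match, so the closed form is consistent.

Yes, the closed form is correct.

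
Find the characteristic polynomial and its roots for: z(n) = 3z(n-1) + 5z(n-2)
Substitute z(n) = rⁿ and divide through by rⁿ⁻²: r² - 3r - 5 = 0
Discriminant: 3² + 4·5 = 29, not a perfect square, so by the quadratic formula r = (3 ± √29)/2.
General solution: z(n) = A·r₁ⁿ + B·r₂ⁿ where r₁,r₂ = (3 ± √29)/2

Characteristic: r² - 3r - 5 = 0, Roots: r = (3 ± √29)/2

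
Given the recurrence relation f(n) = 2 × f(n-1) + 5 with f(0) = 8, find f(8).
Computing step by step:
f(0) = 8
f(1) = 2 × 8 + 5 = 21
f(2) = 2 × 21 + 5 = 47
f(3) = 2 × 47 + 5 = 99
f(4) = 2 × 99 + 5 = 203
f(5) = 2 × 203 + 5 = 411
f(6) = 2 × 411 + 5 = 827
f(7) = 2 × 827 + 5 = 1659
f(8) = 2 × 1659 + 5 = 3323

3323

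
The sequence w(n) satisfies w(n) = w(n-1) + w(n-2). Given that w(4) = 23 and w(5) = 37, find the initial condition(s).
Work backwards using w(k) = w(k+2) - w(k+1):
w(3) = w(5) - w(4) = 37 - 23 = 14
w(2) = w(4) - w(3) = 23 - 14 = 9
w(1) = w(3) - w(2) = 14 - 9 = 5
w(0) = w(2) - w(1) = 9 - 5 = 4

w(0) = 4, w(1) = 5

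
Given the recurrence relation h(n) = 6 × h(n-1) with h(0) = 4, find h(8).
Computing step by step:
h(0) = 4
h(1) = 6 × 4 = 24
h(2) = 6 × 24 = 144
h(3) = 6 × 144 = 864
h(4) = 6 × 864 = 5184
h(5) = 6 × 5184 = 31104
h(6) = 6 × 31104 = 186624
h(7) = 6 × 186624 = 1119744
h(8) = 6 × 1119744 = 6718464

6718464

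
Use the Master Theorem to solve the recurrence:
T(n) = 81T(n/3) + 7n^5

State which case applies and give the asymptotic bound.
Master Theorem template: T(n) = a·T(n/b) + f(n).
Here: a=81, b=3, f(n)=7n^5
Compute log_b(a) = log_3(81) = 4.
f(n) = 7n^5 = Ω(n^(4+ε)) with ε = 1, and the regularity condition holds (a·f(n/b) = (a/b^5)·f(n) with a/b^5 = 3^-1 < 1). Case 3: T(n) = Θ(f(n)) = Θ(n^5).

Case 3: T(n) = Θ(n^5)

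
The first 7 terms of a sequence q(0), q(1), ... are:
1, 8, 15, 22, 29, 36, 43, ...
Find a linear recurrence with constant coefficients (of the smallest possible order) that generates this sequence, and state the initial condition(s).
Look for the lowest-order linear relation among consecutive terms.
Observation: consecutive differences are constant (= 7).
Check at n=2: 1·8 + 7 = 15. ✓

q(n) = q(n-1) + 7, q(0) = 1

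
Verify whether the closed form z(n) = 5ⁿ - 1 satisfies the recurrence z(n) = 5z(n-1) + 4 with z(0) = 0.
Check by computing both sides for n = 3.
From the recurrence with z(0) = 0:
  z(0) = 0, z(1) = 4, z(2) = 24, z(3) = 124
  so the recurrence gives z(3) = 124.
From the proposed closed form z(n) = 5ⁿ - 1:
  z(3) = 124.
Both sides give 124 at n = 3, and the initial condition(s) match, so the closed form is consistent.

Yes, the closed form is correct.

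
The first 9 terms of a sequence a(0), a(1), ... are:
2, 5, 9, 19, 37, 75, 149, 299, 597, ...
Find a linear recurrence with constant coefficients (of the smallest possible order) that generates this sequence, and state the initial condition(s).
Look for the lowest-order linear relation among consecutive terms.
Observation: a(n) - 1·a(n-1) - (2)·a(n-2) = 0 holds for the shown terms, and no order-1 relation a(n) = α·a(n-1) + β fits.
Check at n=3: 1·9 + (2)·5 = 19. ✓

a(n) = a(n-1) + 2a(n-2), a(0) = 2, a(1) = 5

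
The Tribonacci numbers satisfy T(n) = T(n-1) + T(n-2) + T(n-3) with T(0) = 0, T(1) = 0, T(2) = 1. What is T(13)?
Computing the sequence terms:
0, 0, 1, 1, 2, 4, 7, 13, 24, 44, 81, 149, 274, 504

504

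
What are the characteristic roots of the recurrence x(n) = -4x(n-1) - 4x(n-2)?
Substitute x(n) = rⁿ and divide through by rⁿ⁻²: r² + 4r + 4 = 0
Factor: (r + 2)² = 0, so r = -2 (double root).
General solution: x(n) = (A + Bn)·(-2)ⁿ

Characteristic: r² + 4r + 4 = 0, Roots: r = -2 (double root)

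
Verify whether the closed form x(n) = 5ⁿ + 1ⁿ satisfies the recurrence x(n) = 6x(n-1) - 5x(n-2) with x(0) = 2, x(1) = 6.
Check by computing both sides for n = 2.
From the recurrence with x(0) = 2, x(1) = 6:
  x(0) = 2, x(1) = 6, x(2) = 26
  so the recurrence gives x(2) = 26.
From the proposed closed form x(n) = 5ⁿ + 1ⁿ:
  x(2) = 26.
Both sides give 26 at n = 2, and the initial condition(s) match, so the closed form is consistent.

Yes, the closed form is correct.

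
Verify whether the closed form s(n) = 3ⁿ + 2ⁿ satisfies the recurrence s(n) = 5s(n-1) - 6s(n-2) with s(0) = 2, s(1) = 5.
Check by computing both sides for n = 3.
From the recurrence with s(0) = 2, s(1) = 5:
  s(0) = 2, s(1) = 5, s(2) = 13, s(3) = 35
  so the recurrence gives s(3) = 35.
From the proposed closed form s(n) = 3ⁿ + 2ⁿ:
  s(3) = 35.
Both sides give 35 at n = 3, and the initial condition(s) match, so the closed form is consistent.

Yes, the closed form is correct.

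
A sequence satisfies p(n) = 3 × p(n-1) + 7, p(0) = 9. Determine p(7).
Computing step by step:
p(0) = 9
p(1) = 3 × 9 + 7 = 34
p(2) = 3 × 34 + 7 = 109
p(3) = 3 × 109 + 7 = 334
p(4) = 3 × 334 + 7 = 1009
p(5) = 3 × 1009 + 7 = 3034
p(6) = 3 × 3034 + 7 = 9109
p(7) = 3 × 9109 + 7 = 27334

27334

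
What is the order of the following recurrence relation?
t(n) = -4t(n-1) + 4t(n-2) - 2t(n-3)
The order is the largest lag k for which t(n-k) appears. Here the deepest term is t(n-3), so the order is 3.

Order 3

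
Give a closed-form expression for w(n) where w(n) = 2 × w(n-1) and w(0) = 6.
Recurrence: w(n) = 2 × w(n-1), initial: w(0) = 6.
Each term is 2 times the previous, so this is geometric with ratio 2. After n steps: w(n) = w(0)·2ⁿ = 6·2ⁿ.

w(n) = 6·2ⁿ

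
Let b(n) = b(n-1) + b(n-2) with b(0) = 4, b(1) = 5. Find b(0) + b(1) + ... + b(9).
Computing the sequence terms: 4, 5, 9, 14, 23, 37, 60, 97, 157, 254
Adding these values together:

660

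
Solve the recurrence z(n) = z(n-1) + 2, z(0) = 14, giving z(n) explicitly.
Recurrence: z(n) = z(n-1) + 2, initial: z(0) = 14.
Each step adds 2, so z(n) = z(0) + 2n = 2n + 14.

z(n) = 2n + 14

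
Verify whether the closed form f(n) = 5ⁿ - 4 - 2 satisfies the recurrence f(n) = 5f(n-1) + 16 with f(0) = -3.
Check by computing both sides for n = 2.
From the recurrence with f(0) = -3:
  f(0) = -3, f(1) = 1, f(2) = 21
  so the recurrence gives f(2) = 21.
From the proposed closed form f(n) = 5ⁿ - 4 - 2:
  f(2) = 19.
The recurrence gives 21 but the closed form gives 19, so the closed form does not satisfy the recurrence.

No, the closed form is incorrect.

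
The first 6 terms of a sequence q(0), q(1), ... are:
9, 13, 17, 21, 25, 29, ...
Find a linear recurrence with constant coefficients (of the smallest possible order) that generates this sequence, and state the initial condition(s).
Look for the lowest-order linear relation among consecutive terms.
Observation: consecutive differences are constant (= 4).
Check at n=2: 1·13 + 4 = 17. ✓

q(n) = q(n-1) + 4, q(0) = 9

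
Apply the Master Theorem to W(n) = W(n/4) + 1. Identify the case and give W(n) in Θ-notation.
Master Theorem template: W(n) = a·W(n/b) + f(n).
Here: a=1, b=4, f(n)=1
Compute log_b(a) = log_4(1) = 0.
f(n) = 1 = Θ(1). Case 2: W(n) = Θ(log n).

Case 2: W(n) = Θ(log n)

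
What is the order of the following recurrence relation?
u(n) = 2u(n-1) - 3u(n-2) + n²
The order is the largest lag k for which u(n-k) appears. Here the deepest term is u(n-2) (the n² term is non-homogeneous and does not affect the order), so the order is 2.

Order 2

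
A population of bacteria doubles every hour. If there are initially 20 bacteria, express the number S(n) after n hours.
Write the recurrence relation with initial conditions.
Each hour multiplies the count by 2, so the count after n hours depends only on the count after n-1 hours: S(n) = 2 × S(n-1). The starting count gives S(0) = 20.
Unrolling n times gives the closed form S(n) = 20 × 2ⁿ.

S(n) = 2 × S(n-1), S(0) = 20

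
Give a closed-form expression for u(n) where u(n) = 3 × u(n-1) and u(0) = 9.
Recurrence: u(n) = 3 × u(n-1), initial: u(0) = 9.
Each term is 3 times the previous, so this is geometric with ratio 3. After n steps: u(n) = u(0)·3ⁿ = 9·3ⁿ.

u(n) = 9·3ⁿ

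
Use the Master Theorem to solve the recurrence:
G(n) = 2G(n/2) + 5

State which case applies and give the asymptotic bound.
Master Theorem template: G(n) = a·G(n/b) + f(n).
Here: a=2, b=2, f(n)=5
Compute log_b(a) = log_2(2) = 1.
f(n) = 5 = O(n^(1-ε)) with ε = 1. Case 1: G(n) = Θ(n^log_b(a)) = Θ(n).

Case 1: G(n) = Θ(n)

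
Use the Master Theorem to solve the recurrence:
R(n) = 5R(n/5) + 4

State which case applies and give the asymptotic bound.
Master Theorem template: R(n) = a·R(n/b) + f(n).
Here: a=5, b=5, f(n)=4
Compute log_b(a) = log_5(5) = 1.
f(n) = 4 = O(n^(1-ε)) with ε = 1. Case 1: R(n) = Θ(n^log_b(a)) = Θ(n).

Case 1: R(n) = Θ(n)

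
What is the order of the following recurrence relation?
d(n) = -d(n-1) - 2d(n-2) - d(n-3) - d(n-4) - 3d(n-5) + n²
The order is the largest lag k for which d(n-k) appears. Here the deepest term is d(n-5) (the n² term is non-homogeneous and does not affect the order), so the order is 5.

Order 5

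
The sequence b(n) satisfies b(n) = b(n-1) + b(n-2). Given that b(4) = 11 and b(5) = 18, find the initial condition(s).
Work backwards using b(k) = b(k+2) - b(k+1):
b(3) = b(5) - b(4) = 18 - 11 = 7
b(2) = b(4) - b(3) = 11 - 7 = 4
b(1) = b(3) - b(2) = 7 - 4 = 3
b(0) = b(2) - b(1) = 4 - 3 = 1

b(0) = 1, b(1) = 3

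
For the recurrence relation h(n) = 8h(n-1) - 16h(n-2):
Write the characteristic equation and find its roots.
Substitute h(n) = rⁿ and divide through by rⁿ⁻²: r² - 8r + 16 = 0
Factor: (r - 4)² = 0, so r = 4 (double root).
General solution: h(n) = (A + Bn)·4ⁿ

Characteristic: r² - 8r + 16 = 0, Roots: r = 4 (double root)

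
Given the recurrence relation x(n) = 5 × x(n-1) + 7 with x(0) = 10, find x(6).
Computing step by step:
x(0) = 10
x(1) = 5 × 10 + 7 = 57
x(2) = 5 × 57 + 7 = 292
x(3) = 5 × 292 + 7 = 1467
x(4) = 5 × 1467 + 7 = 7342
x(5) = 5 × 7342 + 7 = 36717
x(6) = 5 × 36717 + 7 = 183592

183592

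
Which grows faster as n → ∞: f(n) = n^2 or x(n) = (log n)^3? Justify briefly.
Comparing growth rates:
Growth-rate hierarchy: log n ≺ any polynomial ≺ any exponential cⁿ (c>1) ≺ n! ≺ nⁿ.
polynomial degree 2 dominates polylogarithmic (log n)^3 asymptotically.

f(n) grows faster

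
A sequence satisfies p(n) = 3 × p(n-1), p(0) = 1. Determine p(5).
Computing step by step:
p(0) = 1
p(1) = 3 × 1 = 3
p(2) = 3 × 3 = 9
p(3) = 3 × 9 = 27
p(4) = 3 × 27 = 81
p(5) = 3 × 81 = 243

243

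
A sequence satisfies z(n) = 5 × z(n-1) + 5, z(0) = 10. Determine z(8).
Computing step by step:
z(0) = 10
z(1) = 5 × 10 + 5 = 55
z(2) = 5 × 55 + 5 = 280
z(3) = 5 × 280 + 5 = 1405
z(4) = 5 × 1405 + 5 = 7030
z(5) = 5 × 7030 + 5 = 35155
z(6) = 5 × 35155 + 5 = 175780
z(7) = 5 × 175780 + 5 = 878905
z(8) = 5 × 878905 + 5 = 4394530

4394530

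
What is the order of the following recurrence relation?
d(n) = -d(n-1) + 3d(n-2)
The order is the largest lag k for which d(n-k) appears. Here the deepest term is d(n-2), so the order is 2.

Order 2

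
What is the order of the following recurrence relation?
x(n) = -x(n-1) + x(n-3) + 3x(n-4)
The order is the largest lag k for which x(n-k) appears. Here the deepest term is x(n-4), so the order is 4.

Order 4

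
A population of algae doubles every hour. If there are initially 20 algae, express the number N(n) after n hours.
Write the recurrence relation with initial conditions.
Each hour multiplies the count by 2, so the count after n hours depends only on the count after n-1 hours: N(n) = 2 × N(n-1). The starting count gives N(0) = 20.
Unrolling n times gives the closed form N(n) = 20 × 2ⁿ.

N(n) = 2 × N(n-1), N(0) = 20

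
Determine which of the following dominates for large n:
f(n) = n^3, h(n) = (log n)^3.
Comparing growth rates:
Growth-rate hierarchy: log n ≺ any polynomial ≺ any exponential cⁿ (c>1) ≺ n! ≺ nⁿ.
polynomial degree 3 dominates polylogarithmic (log n)^3 asymptotically.

f(n) grows faster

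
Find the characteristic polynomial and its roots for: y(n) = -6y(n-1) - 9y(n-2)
Substitute y(n) = rⁿ and divide through by rⁿ⁻²: r² + 6r + 9 = 0
Factor: (r + 3)² = 0, so r = -3 (double root).
General solution: y(n) = (A + Bn)·(-3)ⁿ

Characteristic: r² + 6r + 9 = 0, Roots: r = -3 (double root)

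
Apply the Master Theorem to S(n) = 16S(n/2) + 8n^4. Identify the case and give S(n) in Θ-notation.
Master Theorem template: S(n) = a·S(n/b) + f(n).
Here: a=16, b=2, f(n)=8n^4
Compute log_b(a) = log_2(16) = 4.
f(n) = 8n^4 = Θ(n^4). Case 2: S(n) = Θ(n^4 log n).

Case 2: S(n) = Θ(n^4 log n)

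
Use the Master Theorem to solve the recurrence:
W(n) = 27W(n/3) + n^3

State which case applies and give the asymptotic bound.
Master Theorem template: W(n) = a·W(n/b) + f(n).
Here: a=27, b=3, f(n)=n^3
Compute log_b(a) = log_3(27) = 3.
f(n) = n^3 = Θ(n^3). Case 2: W(n) = Θ(n^3 log n).

Case 2: W(n) = Θ(n^3 log n)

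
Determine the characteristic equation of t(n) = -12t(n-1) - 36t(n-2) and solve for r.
Substitute t(n) = rⁿ and divide through by rⁿ⁻²: r² + 12r + 36 = 0
Factor: (r + 6)² = 0, so r = -6 (double root).
General solution: t(n) = (A + Bn)·(-6)ⁿ

Characteristic: r² + 12r + 36 = 0, Roots: r = -6 (double root)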